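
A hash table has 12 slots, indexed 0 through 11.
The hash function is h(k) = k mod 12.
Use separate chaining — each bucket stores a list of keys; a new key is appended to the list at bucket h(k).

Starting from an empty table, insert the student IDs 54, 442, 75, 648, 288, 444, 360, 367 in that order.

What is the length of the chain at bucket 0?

Insert 54: h=6, bucket 6 empty → new chain.
Insert 442: h=10, bucket 10 empty → new chain.
Insert 75: h=3, bucket 3 empty → new chain.
Insert 648: h=0, bucket 0 empty → new chain.
Insert 288: h=0, bucket 0 nonempty → append to chain.
Insert 444: h=0, bucket 0 nonempty → append to chain.
Insert 360: h=0, bucket 0 nonempty → append to chain.
Insert 367: h=7, bucket 7 empty → new chain.
Final buckets:
0: 648 -> 288 -> 444 -> 360
1: .
2: .
3: 75
4: .
5: .
6: 54
7: 367
8: .
9: .
10: 442
11: .

4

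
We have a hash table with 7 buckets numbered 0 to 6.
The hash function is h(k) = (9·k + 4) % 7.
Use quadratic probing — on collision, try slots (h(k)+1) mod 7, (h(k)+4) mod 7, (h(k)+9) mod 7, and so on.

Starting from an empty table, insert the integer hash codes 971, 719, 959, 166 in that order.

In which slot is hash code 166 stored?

971: h=0 -> slot 0
719: h=0, probe 0,1 -> slot 1
959: h=4 -> slot 4
166: h=0, probe 0,1,4,2 -> slot 2
Table: [971, 719, 166, ∅, 959, ∅, ∅]

2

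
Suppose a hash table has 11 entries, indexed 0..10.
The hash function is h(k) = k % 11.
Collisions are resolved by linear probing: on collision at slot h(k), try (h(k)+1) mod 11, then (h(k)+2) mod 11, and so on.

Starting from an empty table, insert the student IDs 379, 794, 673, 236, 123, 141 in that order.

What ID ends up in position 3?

379 hashes to 5; slot 5 is free → place at 5.
794 hashes to 2; slot 2 is free → place at 2.
673 hashes to 2; 2 taken → place at 3.
236 hashes to 5; 5 taken → place at 6.
123 hashes to 2; 2,3 taken → place at 4.
141 hashes to 9; slot 9 is free → place at 9.
Table: [_, _, 794, 673, 123, 379, 236, _, _, 141, _]

673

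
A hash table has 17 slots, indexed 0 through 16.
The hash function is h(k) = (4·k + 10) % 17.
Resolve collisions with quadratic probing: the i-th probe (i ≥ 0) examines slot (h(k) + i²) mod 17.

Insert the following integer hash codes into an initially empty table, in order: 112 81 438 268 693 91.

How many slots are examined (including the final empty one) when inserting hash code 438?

2

112: h=16 → slot 16
81: h=11 → slot 11
438: h=11, probe 11,12 → slot 12
268: h=11, probe 11,12,15 → slot 15
693: h=11, probe 11,12,15,3 → slot 3
91: h=0 → slot 0
Table: [91, —, —, 693, —, —, —, —, —, —, —, 81, 438, —, —, 268, 112]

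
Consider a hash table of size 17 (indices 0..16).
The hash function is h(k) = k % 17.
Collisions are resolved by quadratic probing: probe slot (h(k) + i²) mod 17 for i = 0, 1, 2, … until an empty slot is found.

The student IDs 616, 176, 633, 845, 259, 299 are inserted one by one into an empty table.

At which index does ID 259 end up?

Insert 616: h=4, slot 4 empty → index 4.
Insert 176: h=6, slot 6 empty → index 6.
Insert 633: h=4, slot 4 occupied → index 5.
Insert 845: h=12, slot 12 empty → index 12.
Insert 259: h=4, slots 4,5 occupied → index 8.
Insert 299: h=10, slot 10 empty → index 10.
Table: [∅, ∅, ∅, ∅, 616, 633, 176, ∅, 259, ∅, 299, ∅, 845, ∅, ∅, ∅, ∅]

8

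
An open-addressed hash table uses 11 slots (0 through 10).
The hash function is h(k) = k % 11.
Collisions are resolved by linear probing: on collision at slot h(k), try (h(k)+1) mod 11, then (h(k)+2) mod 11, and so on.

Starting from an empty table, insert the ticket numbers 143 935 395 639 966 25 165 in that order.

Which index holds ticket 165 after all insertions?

143 hashes to 0; slot 0 is free => place at 0.
935 hashes to 0; 0 taken => place at 1.
395 hashes to 10; slot 10 is free => place at 10.
639 hashes to 1; 1 taken => place at 2.
966 hashes to 9; slot 9 is free => place at 9.
25 hashes to 3; slot 3 is free => place at 3.
165 hashes to 0; 0,1,2,3 taken => place at 4.
Table: [143, 935, 639, 25, 165, _, _, _, _, 966, 395]

4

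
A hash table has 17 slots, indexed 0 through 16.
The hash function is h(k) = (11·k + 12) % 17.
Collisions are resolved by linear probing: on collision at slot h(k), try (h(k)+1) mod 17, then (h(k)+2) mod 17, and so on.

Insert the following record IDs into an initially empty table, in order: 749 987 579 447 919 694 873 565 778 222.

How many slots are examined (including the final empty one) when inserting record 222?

749: h=6 → slot 6
987: h=6, probe 6,7 → slot 7
579: h=6, probe 6,7,8 → slot 8
447: h=16 → slot 16
919: h=6, probe 6,7,8,9 → slot 9
694: h=13 → slot 13
873: h=10 → slot 10
565: h=5 → slot 5
778: h=2 → slot 2
222: h=6, probe 6,7,8,9,10,11 → slot 11
Table: [—, —, 778, —, —, 565, 749, 987, 579, 919, 873, 222, —, 694, —, —, 447]

6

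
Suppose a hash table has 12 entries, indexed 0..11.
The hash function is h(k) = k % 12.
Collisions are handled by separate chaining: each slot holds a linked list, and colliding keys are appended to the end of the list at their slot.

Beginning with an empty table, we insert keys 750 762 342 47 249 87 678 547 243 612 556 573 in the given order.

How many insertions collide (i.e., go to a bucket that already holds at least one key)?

Insert 750: h=6, bucket 6 empty → new chain.
Insert 762: h=6, bucket 6 nonempty → append to chain.
Insert 342: h=6, bucket 6 nonempty → append to chain.
Insert 47: h=11, bucket 11 empty → new chain.
Insert 249: h=9, bucket 9 empty → new chain.
Insert 87: h=3, bucket 3 empty → new chain.
Insert 678: h=6, bucket 6 nonempty → append to chain.
Insert 547: h=7, bucket 7 empty → new chain.
Insert 243: h=3, bucket 3 nonempty → append to chain.
Insert 612: h=0, bucket 0 empty → new chain.
Insert 556: h=4, bucket 4 empty → new chain.
Insert 573: h=9, bucket 9 nonempty → append to chain.
Final buckets:
0: 612
1: -
2: -
3: 87 -> 243
4: 556
5: -
6: 750 -> 762 -> 342 -> 678
7: 547
8: -
9: 249 -> 573
10: -
11: 47

5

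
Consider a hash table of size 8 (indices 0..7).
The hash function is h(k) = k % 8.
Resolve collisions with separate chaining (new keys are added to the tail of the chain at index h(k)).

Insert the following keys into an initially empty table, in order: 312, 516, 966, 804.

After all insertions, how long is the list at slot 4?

2

Insert 312: h=0, bucket 0 empty -> new chain.
Insert 516: h=4, bucket 4 empty -> new chain.
Insert 966: h=6, bucket 6 empty -> new chain.
Insert 804: h=4, bucket 4 nonempty -> append to chain.
Final buckets:
0: 312
1: _
2: _
3: _
4: 516 -> 804
5: _
6: 966
7: _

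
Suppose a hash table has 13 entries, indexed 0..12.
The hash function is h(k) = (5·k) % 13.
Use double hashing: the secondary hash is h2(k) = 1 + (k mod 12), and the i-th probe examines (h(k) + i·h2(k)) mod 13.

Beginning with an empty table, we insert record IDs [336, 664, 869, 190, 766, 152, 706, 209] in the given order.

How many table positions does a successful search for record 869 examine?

2

336: h=3 -> slot 3
664: h=5 -> slot 5
869: h=3, h2=6, probe 3,9 -> slot 9
190: h=1 -> slot 1
766: h=8 -> slot 8
152: h=6 -> slot 6
706: h=7 -> slot 7
209: h=5, h2=6, probe 5,11 -> slot 11
Table: [—, 190, —, 336, —, 664, 152, 706, 766, 869, —, 209, —]
Lookup 869: h=3, h2=6, probe 3,9 → found at 9.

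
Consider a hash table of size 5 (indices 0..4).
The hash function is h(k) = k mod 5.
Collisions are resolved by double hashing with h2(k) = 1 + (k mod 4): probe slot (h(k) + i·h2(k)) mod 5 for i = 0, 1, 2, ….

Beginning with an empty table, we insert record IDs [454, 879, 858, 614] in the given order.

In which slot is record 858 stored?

1

454 hashes to 4; slot 4 is free -> place at 4.
879 hashes to 4, h2=4; 4 taken -> place at 3.
858 hashes to 3, h2=3; 3 taken -> place at 1.
614 hashes to 4, h2=3; 4 taken -> place at 2.
Table: [., 858, 614, 879, 454]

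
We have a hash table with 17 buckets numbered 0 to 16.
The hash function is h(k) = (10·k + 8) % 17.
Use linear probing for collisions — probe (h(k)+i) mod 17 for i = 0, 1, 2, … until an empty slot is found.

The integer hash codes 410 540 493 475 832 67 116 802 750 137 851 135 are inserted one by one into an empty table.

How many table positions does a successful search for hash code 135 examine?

410: h=11 -> slot 11
540: h=2 -> slot 2
493: h=8 -> slot 8
475: h=15 -> slot 15
832: h=15, probe 15,16 -> slot 16
67: h=15, probe 15,16,0 -> slot 0
116: h=12 -> slot 12
802: h=4 -> slot 4
750: h=11, probe 11,12,13 -> slot 13
137: h=1 -> slot 1
851: h=1, probe 1,2,3 -> slot 3
135: h=15, probe 15,16,0,1,2,3,4,5 -> slot 5
Table: [67, 137, 540, 851, 802, 135, -, -, 493, -, -, 410, 116, 750, -, 475, 832]
Lookup 135: h=15, probe 15,16,0,1,2,3,4,5 → found at 5.

8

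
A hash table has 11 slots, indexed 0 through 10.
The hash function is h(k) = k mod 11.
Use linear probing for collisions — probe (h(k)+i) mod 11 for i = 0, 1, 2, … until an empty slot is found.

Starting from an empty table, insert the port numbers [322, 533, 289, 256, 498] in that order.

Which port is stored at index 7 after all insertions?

Insert 322: h=3, slot 3 empty → index 3.
Insert 533: h=5, slot 5 empty → index 5.
Insert 289: h=3, slot 3 occupied → index 4.
Insert 256: h=3, slots 3,4,5 occupied → index 6.
Insert 498: h=3, slots 3,4,5,6 occupied → index 7.
Table: [-, -, -, 322, 289, 533, 256, 498, -, -, -]

498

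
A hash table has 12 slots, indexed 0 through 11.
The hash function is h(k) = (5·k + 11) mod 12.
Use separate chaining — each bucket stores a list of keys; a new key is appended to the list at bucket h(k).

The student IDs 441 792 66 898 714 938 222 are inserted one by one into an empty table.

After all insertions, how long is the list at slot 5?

Insert 441: h=8, bucket 8 empty -> new chain.
Insert 792: h=11, bucket 11 empty -> new chain.
Insert 66: h=5, bucket 5 empty -> new chain.
Insert 898: h=1, bucket 1 empty -> new chain.
Insert 714: h=5, bucket 5 nonempty -> append to chain.
Insert 938: h=9, bucket 9 empty -> new chain.
Insert 222: h=5, bucket 5 nonempty -> append to chain.
Final buckets:
0: -
1: 898
2: -
3: -
4: -
5: 66 -> 714 -> 222
6: -
7: -
8: 441
9: 938
10: -
11: 792

3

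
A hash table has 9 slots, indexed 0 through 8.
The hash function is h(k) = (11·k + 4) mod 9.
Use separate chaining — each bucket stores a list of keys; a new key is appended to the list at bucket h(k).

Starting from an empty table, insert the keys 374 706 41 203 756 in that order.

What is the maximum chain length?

374 -> bucket 5
706 -> bucket 3
41 -> bucket 5 (collision)
203 -> bucket 5 (collision)
756 -> bucket 4
Final buckets:
0: —
1: —
2: —
3: 706
4: 756
5: 374 -> 41 -> 203
6: —
7: —
8: —

3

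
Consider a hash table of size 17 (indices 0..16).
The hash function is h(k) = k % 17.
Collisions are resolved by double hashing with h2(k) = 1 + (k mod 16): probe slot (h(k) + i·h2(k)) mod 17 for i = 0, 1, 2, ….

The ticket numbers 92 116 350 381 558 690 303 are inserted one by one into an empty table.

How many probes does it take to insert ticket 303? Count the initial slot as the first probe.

4

92 hashes to 7; slot 7 is free => place at 7.
116 hashes to 14; slot 14 is free => place at 14.
350 hashes to 10; slot 10 is free => place at 10.
381 hashes to 7, h2=14; 7 taken => place at 4.
558 hashes to 14, h2=15; 14 taken => place at 12.
690 hashes to 10, h2=3; 10 taken => place at 13.
303 hashes to 14, h2=16; 14,13,12 taken => place at 11.
Table: [-, -, -, -, 381, -, -, 92, -, -, 350, 303, 558, 690, 116, -, -]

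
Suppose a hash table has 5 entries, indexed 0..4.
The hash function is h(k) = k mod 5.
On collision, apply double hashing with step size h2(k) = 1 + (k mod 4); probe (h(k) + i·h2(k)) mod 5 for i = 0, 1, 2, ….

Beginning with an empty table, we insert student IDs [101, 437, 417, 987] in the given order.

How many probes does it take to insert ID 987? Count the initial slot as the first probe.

101 hashes to 1; slot 1 is free → place at 1.
437 hashes to 2; slot 2 is free → place at 2.
417 hashes to 2, h2=2; 2 taken → place at 4.
987 hashes to 2, h2=4; 2,1 taken → place at 0.
Table: [987, 101, 437, -, 417]

3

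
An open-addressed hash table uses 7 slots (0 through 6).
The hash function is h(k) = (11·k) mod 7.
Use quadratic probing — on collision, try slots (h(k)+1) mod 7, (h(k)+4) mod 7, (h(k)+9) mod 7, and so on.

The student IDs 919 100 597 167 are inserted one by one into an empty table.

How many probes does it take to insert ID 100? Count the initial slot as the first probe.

2

919 hashes to 1; slot 1 is free → place at 1.
100 hashes to 1; 1 taken → place at 2.
597 hashes to 1; 1,2 taken → place at 5.
167 hashes to 3; slot 3 is free → place at 3.
Table: [., 919, 100, 167, ., 597, .]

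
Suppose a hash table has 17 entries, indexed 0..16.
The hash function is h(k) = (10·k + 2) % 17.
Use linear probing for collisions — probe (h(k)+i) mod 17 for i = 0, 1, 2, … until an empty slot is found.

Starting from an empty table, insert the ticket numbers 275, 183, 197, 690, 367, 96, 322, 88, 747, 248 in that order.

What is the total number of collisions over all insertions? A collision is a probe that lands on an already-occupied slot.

275: h=15 => slot 15
183: h=13 => slot 13
197: h=0 => slot 0
690: h=0, probe 0,1 => slot 1
367: h=0, probe 0,1,2 => slot 2
96: h=10 => slot 10
322: h=9 => slot 9
88: h=15, probe 15,16 => slot 16
747: h=9, probe 9,10,11 => slot 11
248: h=0, probe 0,1,2,3 => slot 3
Table: [197, 690, 367, 248, _, _, _, _, _, 322, 96, 747, _, 183, _, 275, 88]

9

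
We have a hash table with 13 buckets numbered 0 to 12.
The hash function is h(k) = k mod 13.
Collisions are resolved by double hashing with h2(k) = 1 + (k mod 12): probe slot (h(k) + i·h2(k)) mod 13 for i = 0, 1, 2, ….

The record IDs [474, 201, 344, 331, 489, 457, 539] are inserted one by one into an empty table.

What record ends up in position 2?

344

474: h=6 -> slot 6
201: h=6, h2=10, probe 6,3 -> slot 3
344: h=6, h2=9, probe 6,2 -> slot 2
331: h=6, h2=8, probe 6,1 -> slot 1
489: h=8 -> slot 8
457: h=2, h2=2, probe 2,4 -> slot 4
539: h=6, h2=12, probe 6,5 -> slot 5
Table: [—, 331, 344, 201, 457, 539, 474, —, 489, —, —, —, —]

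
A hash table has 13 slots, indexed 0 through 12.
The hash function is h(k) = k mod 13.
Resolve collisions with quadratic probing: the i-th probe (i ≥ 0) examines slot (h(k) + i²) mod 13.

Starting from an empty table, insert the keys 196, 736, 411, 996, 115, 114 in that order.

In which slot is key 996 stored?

12

Insert 196: h=1, slot 1 empty -> index 1.
Insert 736: h=8, slot 8 empty -> index 8.
Insert 411: h=8, slot 8 occupied -> index 9.
Insert 996: h=8, slots 8,9 occupied -> index 12.
Insert 115: h=11, slot 11 empty -> index 11.
Insert 114: h=10, slot 10 empty -> index 10.
Table: [∅, 196, ∅, ∅, ∅, ∅, ∅, ∅, 736, 411, 114, 115, 996]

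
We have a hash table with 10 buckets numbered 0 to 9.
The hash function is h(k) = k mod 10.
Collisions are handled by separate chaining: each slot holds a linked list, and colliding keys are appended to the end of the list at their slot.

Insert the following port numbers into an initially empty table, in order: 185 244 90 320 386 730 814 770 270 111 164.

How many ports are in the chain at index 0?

185 → bucket 5
244 → bucket 4
90 → bucket 0
320 → bucket 0 (collision)
386 → bucket 6
730 → bucket 0 (collision)
814 → bucket 4 (collision)
770 → bucket 0 (collision)
270 → bucket 0 (collision)
111 → bucket 1
164 → bucket 4 (collision)
Final buckets:
0: 90 -> 320 -> 730 -> 770 -> 270
1: 111
2: _
3: _
4: 244 -> 814 -> 164
5: 185
6: 386
7: _
8: _
9: _

5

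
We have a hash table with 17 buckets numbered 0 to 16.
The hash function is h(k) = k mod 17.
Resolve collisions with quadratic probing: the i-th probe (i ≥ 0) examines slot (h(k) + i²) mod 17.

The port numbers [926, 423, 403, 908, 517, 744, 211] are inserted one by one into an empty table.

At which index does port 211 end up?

926: h=8 => slot 8
423: h=15 => slot 15
403: h=12 => slot 12
908: h=7 => slot 7
517: h=7, probe 7,8,11 => slot 11
744: h=13 => slot 13
211: h=7, probe 7,8,11,16 => slot 16
Table: [_, _, _, _, _, _, _, 908, 926, _, _, 517, 403, 744, _, 423, 211]

16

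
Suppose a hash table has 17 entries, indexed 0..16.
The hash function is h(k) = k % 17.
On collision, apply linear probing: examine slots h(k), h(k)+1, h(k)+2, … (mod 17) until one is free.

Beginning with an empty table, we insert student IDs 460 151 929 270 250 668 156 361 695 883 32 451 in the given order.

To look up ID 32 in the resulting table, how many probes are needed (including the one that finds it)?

9

460: h=1 => slot 1
151: h=15 => slot 15
929: h=11 => slot 11
270: h=15, probe 15,16 => slot 16
250: h=12 => slot 12
668: h=5 => slot 5
156: h=3 => slot 3
361: h=4 => slot 4
695: h=15, probe 15,16,0 => slot 0
883: h=16, probe 16,0,1,2 => slot 2
32: h=15, probe 15,16,0,1,2,3,4,5,6 => slot 6
451: h=9 => slot 9
Table: [695, 460, 883, 156, 361, 668, 32, ., ., 451, ., 929, 250, ., ., 151, 270]
Lookup 32: h=15, probe 15,16,0,1,2,3,4,5,6 → found at 6.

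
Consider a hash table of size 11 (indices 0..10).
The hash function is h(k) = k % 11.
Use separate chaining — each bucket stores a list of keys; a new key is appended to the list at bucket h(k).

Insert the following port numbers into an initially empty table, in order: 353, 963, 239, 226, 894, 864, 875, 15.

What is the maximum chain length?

Insert 353: h=1, bucket 1 empty → new chain.
Insert 963: h=6, bucket 6 empty → new chain.
Insert 239: h=8, bucket 8 empty → new chain.
Insert 226: h=6, bucket 6 nonempty → append to chain.
Insert 894: h=3, bucket 3 empty → new chain.
Insert 864: h=6, bucket 6 nonempty → append to chain.
Insert 875: h=6, bucket 6 nonempty → append to chain.
Insert 15: h=4, bucket 4 empty → new chain.
Final buckets:
0: ∅
1: 353
2: ∅
3: 894
4: 15
5: ∅
6: 963 -> 226 -> 864 -> 875
7: ∅
8: 239
9: ∅
10: ∅

4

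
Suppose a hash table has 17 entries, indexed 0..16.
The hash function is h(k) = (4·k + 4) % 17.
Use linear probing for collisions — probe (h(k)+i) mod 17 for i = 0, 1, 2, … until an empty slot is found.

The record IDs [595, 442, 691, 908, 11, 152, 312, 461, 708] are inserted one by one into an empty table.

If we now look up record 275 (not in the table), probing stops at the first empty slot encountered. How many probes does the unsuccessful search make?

595 hashes to 4; slot 4 is free => place at 4.
442 hashes to 4; 4 taken => place at 5.
691 hashes to 14; slot 14 is free => place at 14.
908 hashes to 15; slot 15 is free => place at 15.
11 hashes to 14; 14,15 taken => place at 16.
152 hashes to 0; slot 0 is free => place at 0.
312 hashes to 11; slot 11 is free => place at 11.
461 hashes to 12; slot 12 is free => place at 12.
708 hashes to 14; 14,15,16,0 taken => place at 1.
Table: [152, 708, ., ., 595, 442, ., ., ., ., ., 312, 461, ., 691, 908, 11]
Lookup 275: h=16, probe 16,0,1,2 → slot 2 empty, not found.

4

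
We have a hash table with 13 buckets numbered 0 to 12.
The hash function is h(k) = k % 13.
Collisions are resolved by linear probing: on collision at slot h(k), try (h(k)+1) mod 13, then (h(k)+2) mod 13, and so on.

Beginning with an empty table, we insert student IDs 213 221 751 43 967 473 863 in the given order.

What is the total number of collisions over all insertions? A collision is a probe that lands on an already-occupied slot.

6

213: h=5 → slot 5
221: h=0 → slot 0
751: h=10 → slot 10
43: h=4 → slot 4
967: h=5, probe 5,6 → slot 6
473: h=5, probe 5,6,7 → slot 7
863: h=5, probe 5,6,7,8 → slot 8
Table: [221, -, -, -, 43, 213, 967, 473, 863, -, 751, -, -]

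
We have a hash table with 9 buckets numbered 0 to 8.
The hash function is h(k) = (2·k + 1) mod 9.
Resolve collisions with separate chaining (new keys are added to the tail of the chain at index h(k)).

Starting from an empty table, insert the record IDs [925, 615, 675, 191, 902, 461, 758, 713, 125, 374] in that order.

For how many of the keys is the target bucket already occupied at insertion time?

925 → bucket 6
615 → bucket 7
675 → bucket 1
191 → bucket 5
902 → bucket 5 (collision)
461 → bucket 5 (collision)
758 → bucket 5 (collision)
713 → bucket 5 (collision)
125 → bucket 8
374 → bucket 2
Final buckets:
0: .
1: 675
2: 374
3: .
4: .
5: 191 -> 902 -> 461 -> 758 -> 713
6: 925
7: 615
8: 125

4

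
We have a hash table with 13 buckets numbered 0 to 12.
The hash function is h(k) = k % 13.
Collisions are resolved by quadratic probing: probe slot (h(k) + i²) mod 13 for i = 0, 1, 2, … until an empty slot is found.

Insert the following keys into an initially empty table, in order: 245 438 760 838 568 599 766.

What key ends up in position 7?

Insert 245: h=11, slot 11 empty → index 11.
Insert 438: h=9, slot 9 empty → index 9.
Insert 760: h=6, slot 6 empty → index 6.
Insert 838: h=6, slot 6 occupied → index 7.
Insert 568: h=9, slot 9 occupied → index 10.
Insert 599: h=1, slot 1 empty → index 1.
Insert 766: h=12, slot 12 empty → index 12.
Table: [-, 599, -, -, -, -, 760, 838, -, 438, 568, 245, 766]

838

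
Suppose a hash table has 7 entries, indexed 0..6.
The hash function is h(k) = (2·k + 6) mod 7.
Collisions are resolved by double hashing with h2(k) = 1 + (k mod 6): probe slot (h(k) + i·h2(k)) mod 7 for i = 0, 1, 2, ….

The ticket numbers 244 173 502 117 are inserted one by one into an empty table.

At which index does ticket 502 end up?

244 hashes to 4; slot 4 is free => place at 4.
173 hashes to 2; slot 2 is free => place at 2.
502 hashes to 2, h2=5; 2 taken => place at 0.
117 hashes to 2, h2=4; 2 taken => place at 6.
Table: [502, ., 173, ., 244, ., 117]

0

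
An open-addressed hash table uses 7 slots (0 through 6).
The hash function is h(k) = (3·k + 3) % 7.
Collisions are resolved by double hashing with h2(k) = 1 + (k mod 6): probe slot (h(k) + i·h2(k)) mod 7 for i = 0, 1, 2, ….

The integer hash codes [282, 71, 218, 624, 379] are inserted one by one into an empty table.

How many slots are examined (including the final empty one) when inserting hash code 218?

282 hashes to 2; slot 2 is free => place at 2.
71 hashes to 6; slot 6 is free => place at 6.
218 hashes to 6, h2=3; 6,2 taken => place at 5.
624 hashes to 6, h2=1; 6 taken => place at 0.
379 hashes to 6, h2=2; 6 taken => place at 1.
Table: [624, 379, 282, _, _, 218, 71]

3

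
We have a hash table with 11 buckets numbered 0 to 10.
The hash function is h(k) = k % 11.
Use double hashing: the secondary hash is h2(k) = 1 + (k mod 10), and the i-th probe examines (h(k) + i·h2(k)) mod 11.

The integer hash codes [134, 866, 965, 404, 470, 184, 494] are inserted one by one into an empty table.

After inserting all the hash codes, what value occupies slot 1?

Insert 134: h=2, slot 2 empty -> index 2.
Insert 866: h=8, slot 8 empty -> index 8.
Insert 965: h=8, h2=6, slot 8 occupied -> index 3.
Insert 404: h=8, h2=5, slots 8,2 occupied -> index 7.
Insert 470: h=8, h2=1, slot 8 occupied -> index 9.
Insert 184: h=8, h2=5, slots 8,2,7 occupied -> index 1.
Insert 494: h=10, slot 10 empty -> index 10.
Table: [-, 184, 134, 965, -, -, -, 404, 866, 470, 494]

184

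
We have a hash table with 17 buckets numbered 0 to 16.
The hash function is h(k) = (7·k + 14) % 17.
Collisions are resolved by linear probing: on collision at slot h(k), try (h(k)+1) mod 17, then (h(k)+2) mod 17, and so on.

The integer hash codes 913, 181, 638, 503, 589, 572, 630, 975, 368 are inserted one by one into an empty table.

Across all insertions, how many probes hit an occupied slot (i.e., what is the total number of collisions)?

913: h=13 -> slot 13
181: h=6 -> slot 6
638: h=9 -> slot 9
503: h=16 -> slot 16
589: h=6, probe 6,7 -> slot 7
572: h=6, probe 6,7,8 -> slot 8
630: h=4 -> slot 4
975: h=5 -> slot 5
368: h=6, probe 6,7,8,9,10 -> slot 10
Table: [-, -, -, -, 630, 975, 181, 589, 572, 638, 368, -, -, 913, -, -, 503]

7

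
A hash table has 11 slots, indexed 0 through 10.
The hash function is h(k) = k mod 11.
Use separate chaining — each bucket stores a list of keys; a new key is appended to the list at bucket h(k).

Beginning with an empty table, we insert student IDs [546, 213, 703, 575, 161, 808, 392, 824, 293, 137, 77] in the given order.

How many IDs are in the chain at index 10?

546 → bucket 7
213 → bucket 4
703 → bucket 10
575 → bucket 3
161 → bucket 7 (collision)
808 → bucket 5
392 → bucket 7 (collision)
824 → bucket 10 (collision)
293 → bucket 7 (collision)
137 → bucket 5 (collision)
77 → bucket 0
Final buckets:
0: 77
1: -
2: -
3: 575
4: 213
5: 808 -> 137
6: -
7: 546 -> 161 -> 392 -> 293
8: -
9: -
10: 703 -> 824

2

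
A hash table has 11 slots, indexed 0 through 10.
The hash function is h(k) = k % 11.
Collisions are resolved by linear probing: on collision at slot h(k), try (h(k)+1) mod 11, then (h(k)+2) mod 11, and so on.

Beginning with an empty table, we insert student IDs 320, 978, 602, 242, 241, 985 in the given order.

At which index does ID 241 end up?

Insert 320: h=1, slot 1 empty => index 1.
Insert 978: h=10, slot 10 empty => index 10.
Insert 602: h=8, slot 8 empty => index 8.
Insert 242: h=0, slot 0 empty => index 0.
Insert 241: h=10, slots 10,0,1 occupied => index 2.
Insert 985: h=6, slot 6 empty => index 6.
Table: [242, 320, 241, _, _, _, 985, _, 602, _, 978]

2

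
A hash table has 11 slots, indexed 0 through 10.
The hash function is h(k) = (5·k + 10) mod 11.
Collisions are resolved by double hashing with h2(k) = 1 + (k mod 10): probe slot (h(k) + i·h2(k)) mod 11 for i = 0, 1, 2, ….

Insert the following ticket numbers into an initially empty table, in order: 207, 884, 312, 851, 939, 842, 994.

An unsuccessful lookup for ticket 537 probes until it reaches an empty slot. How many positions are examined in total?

Insert 207: h=0, slot 0 empty → index 0.
Insert 884: h=8, slot 8 empty → index 8.
Insert 312: h=8, h2=3, slots 8,0 occupied → index 3.
Insert 851: h=8, h2=2, slot 8 occupied → index 10.
Insert 939: h=8, h2=10, slot 8 occupied → index 7.
Insert 842: h=7, h2=3, slots 7,10 occupied → index 2.
Insert 994: h=8, h2=5, slots 8,2,7 occupied → index 1.
Table: [207, 994, 842, 312, ∅, ∅, ∅, 939, 884, ∅, 851]
Lookup 537: h=0, h2=8, probe 0,8,5 → slot 5 empty, not found.

3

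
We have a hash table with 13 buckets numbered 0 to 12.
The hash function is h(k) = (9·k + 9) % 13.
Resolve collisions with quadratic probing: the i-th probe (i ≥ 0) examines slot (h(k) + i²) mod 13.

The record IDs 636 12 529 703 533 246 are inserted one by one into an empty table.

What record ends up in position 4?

Insert 636: h=0, slot 0 empty => index 0.
Insert 12: h=0, slot 0 occupied => index 1.
Insert 529: h=12, slot 12 empty => index 12.
Insert 703: h=5, slot 5 empty => index 5.
Insert 533: h=9, slot 9 empty => index 9.
Insert 246: h=0, slots 0,1 occupied => index 4.
Table: [636, 12, —, —, 246, 703, —, —, —, 533, —, —, 529]

246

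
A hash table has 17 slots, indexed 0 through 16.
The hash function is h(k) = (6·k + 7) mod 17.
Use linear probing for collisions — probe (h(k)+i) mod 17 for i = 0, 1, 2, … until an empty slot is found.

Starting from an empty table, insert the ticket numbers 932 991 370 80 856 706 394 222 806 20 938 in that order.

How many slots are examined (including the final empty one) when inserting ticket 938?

7

932 hashes to 6; slot 6 is free → place at 6.
991 hashes to 3; slot 3 is free → place at 3.
370 hashes to 0; slot 0 is free → place at 0.
80 hashes to 11; slot 11 is free → place at 11.
856 hashes to 9; slot 9 is free → place at 9.
706 hashes to 10; slot 10 is free → place at 10.
394 hashes to 8; slot 8 is free → place at 8.
222 hashes to 13; slot 13 is free → place at 13.
806 hashes to 15; slot 15 is free → place at 15.
20 hashes to 8; 8,9,10,11 taken → place at 12.
938 hashes to 8; 8,9,10,11,12,13 taken → place at 14.
Table: [370, ., ., 991, ., ., 932, ., 394, 856, 706, 80, 20, 222, 938, 806, .]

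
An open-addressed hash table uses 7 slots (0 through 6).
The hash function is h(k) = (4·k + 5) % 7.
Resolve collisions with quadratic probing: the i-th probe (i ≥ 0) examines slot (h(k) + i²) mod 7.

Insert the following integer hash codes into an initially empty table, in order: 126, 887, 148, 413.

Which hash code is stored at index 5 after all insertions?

126 hashes to 5; slot 5 is free => place at 5.
887 hashes to 4; slot 4 is free => place at 4.
148 hashes to 2; slot 2 is free => place at 2.
413 hashes to 5; 5 taken => place at 6.
Table: [∅, ∅, 148, ∅, 887, 126, 413]

126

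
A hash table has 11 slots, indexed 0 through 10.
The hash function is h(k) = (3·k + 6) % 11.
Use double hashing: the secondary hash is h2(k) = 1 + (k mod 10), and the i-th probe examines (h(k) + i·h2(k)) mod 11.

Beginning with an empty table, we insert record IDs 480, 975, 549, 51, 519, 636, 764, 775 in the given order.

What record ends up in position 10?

480: h=5 → slot 5
975: h=5, h2=6, probe 5,0 → slot 0
549: h=3 → slot 3
51: h=5, h2=2, probe 5,7 → slot 7
519: h=1 → slot 1
636: h=0, h2=7, probe 0,7,3,10 → slot 10
764: h=10, h2=5, probe 10,4 → slot 4
775: h=10, h2=6, probe 10,5,0,6 → slot 6
Table: [975, 519, —, 549, 764, 480, 775, 51, —, —, 636]

636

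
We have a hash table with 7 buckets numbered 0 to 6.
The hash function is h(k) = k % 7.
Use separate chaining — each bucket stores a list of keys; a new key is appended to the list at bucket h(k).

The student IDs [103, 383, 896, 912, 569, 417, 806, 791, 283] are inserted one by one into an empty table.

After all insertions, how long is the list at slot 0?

2

103 → bucket 5
383 → bucket 5 (collision)
896 → bucket 0
912 → bucket 2
569 → bucket 2 (collision)
417 → bucket 4
806 → bucket 1
791 → bucket 0 (collision)
283 → bucket 3
Final buckets:
0: 896 -> 791
1: 806
2: 912 -> 569
3: 283
4: 417
5: 103 -> 383
6: —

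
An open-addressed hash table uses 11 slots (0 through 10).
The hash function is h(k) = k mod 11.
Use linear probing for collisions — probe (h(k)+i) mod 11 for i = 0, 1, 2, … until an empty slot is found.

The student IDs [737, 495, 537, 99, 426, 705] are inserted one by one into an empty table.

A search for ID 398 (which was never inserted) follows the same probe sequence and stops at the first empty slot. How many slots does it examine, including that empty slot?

3

737: h=0 -> slot 0
495: h=0, probe 0,1 -> slot 1
537: h=9 -> slot 9
99: h=0, probe 0,1,2 -> slot 2
426: h=8 -> slot 8
705: h=1, probe 1,2,3 -> slot 3
Table: [737, 495, 99, 705, ., ., ., ., 426, 537, .]
Lookup 398: h=2, probe 2,3,4 → slot 4 empty, not found.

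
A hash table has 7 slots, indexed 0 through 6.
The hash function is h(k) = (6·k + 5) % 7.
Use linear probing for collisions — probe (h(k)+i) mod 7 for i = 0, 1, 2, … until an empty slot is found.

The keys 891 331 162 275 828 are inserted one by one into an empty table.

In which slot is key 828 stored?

891 hashes to 3; slot 3 is free → place at 3.
331 hashes to 3; 3 taken → place at 4.
162 hashes to 4; 4 taken → place at 5.
275 hashes to 3; 3,4,5 taken → place at 6.
828 hashes to 3; 3,4,5,6 taken → place at 0.
Table: [828, —, —, 891, 331, 162, 275]

0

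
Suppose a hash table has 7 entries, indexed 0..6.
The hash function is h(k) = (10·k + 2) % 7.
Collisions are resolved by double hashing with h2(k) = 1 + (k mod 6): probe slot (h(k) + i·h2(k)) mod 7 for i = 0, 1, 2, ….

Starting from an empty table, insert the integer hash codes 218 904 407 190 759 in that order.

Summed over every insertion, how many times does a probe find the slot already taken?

7

218: h=5 -> slot 5
904: h=5, h2=5, probe 5,3 -> slot 3
407: h=5, h2=6, probe 5,4 -> slot 4
190: h=5, h2=5, probe 5,3,1 -> slot 1
759: h=4, h2=4, probe 4,1,5,2 -> slot 2
Table: [∅, 190, 759, 904, 407, 218, ∅]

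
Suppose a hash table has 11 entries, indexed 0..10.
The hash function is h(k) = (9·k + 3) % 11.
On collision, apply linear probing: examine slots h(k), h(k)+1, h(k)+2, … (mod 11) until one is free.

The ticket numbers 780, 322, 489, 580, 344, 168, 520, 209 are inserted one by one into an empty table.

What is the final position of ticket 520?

780 hashes to 5; slot 5 is free => place at 5.
322 hashes to 8; slot 8 is free => place at 8.
489 hashes to 4; slot 4 is free => place at 4.
580 hashes to 9; slot 9 is free => place at 9.
344 hashes to 8; 8,9 taken => place at 10.
168 hashes to 8; 8,9,10 taken => place at 0.
520 hashes to 8; 8,9,10,0 taken => place at 1.
209 hashes to 3; slot 3 is free => place at 3.
Table: [168, 520, -, 209, 489, 780, -, -, 322, 580, 344]

1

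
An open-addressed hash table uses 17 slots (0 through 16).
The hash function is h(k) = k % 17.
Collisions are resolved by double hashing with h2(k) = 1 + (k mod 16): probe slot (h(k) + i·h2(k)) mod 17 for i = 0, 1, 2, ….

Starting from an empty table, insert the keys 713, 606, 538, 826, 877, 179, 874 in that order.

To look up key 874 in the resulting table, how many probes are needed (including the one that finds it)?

2

Insert 713: h=16, slot 16 empty -> index 16.
Insert 606: h=11, slot 11 empty -> index 11.
Insert 538: h=11, h2=11, slot 11 occupied -> index 5.
Insert 826: h=10, slot 10 empty -> index 10.
Insert 877: h=10, h2=14, slot 10 occupied -> index 7.
Insert 179: h=9, slot 9 empty -> index 9.
Insert 874: h=7, h2=11, slot 7 occupied -> index 1.
Table: [., 874, ., ., ., 538, ., 877, ., 179, 826, 606, ., ., ., ., 713]
Lookup 874: h=7, h2=11, probe 7,1 → found at 1.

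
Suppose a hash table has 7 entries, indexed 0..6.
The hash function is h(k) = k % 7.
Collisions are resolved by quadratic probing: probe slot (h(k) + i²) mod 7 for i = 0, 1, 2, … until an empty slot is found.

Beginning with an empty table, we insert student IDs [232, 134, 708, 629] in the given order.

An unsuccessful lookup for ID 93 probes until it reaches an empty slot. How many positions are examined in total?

2

232: h=1 => slot 1
134: h=1, probe 1,2 => slot 2
708: h=1, probe 1,2,5 => slot 5
629: h=6 => slot 6
Table: [-, 232, 134, -, -, 708, 629]
Lookup 93: h=2, probe 2,3 → slot 3 empty, not found.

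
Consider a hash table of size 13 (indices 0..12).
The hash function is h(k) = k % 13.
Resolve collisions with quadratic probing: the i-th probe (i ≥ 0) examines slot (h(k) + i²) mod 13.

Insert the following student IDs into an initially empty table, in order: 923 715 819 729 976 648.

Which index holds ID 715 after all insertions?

1

923: h=0 => slot 0
715: h=0, probe 0,1 => slot 1
819: h=0, probe 0,1,4 => slot 4
729: h=1, probe 1,2 => slot 2
976: h=1, probe 1,2,5 => slot 5
648: h=11 => slot 11
Table: [923, 715, 729, ∅, 819, 976, ∅, ∅, ∅, ∅, ∅, 648, ∅]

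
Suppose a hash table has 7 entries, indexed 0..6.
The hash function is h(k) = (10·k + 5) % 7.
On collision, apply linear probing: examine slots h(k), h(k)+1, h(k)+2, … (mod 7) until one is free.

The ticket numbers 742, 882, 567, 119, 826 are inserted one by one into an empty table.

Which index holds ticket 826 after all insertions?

742 hashes to 5; slot 5 is free => place at 5.
882 hashes to 5; 5 taken => place at 6.
567 hashes to 5; 5,6 taken => place at 0.
119 hashes to 5; 5,6,0 taken => place at 1.
826 hashes to 5; 5,6,0,1 taken => place at 2.
Table: [567, 119, 826, —, —, 742, 882]

2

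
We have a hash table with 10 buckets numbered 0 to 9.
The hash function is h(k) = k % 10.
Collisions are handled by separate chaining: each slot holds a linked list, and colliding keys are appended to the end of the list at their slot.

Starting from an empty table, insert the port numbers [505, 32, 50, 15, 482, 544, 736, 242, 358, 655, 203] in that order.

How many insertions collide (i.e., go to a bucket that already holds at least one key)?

4

505 -> bucket 5
32 -> bucket 2
50 -> bucket 0
15 -> bucket 5 (collision)
482 -> bucket 2 (collision)
544 -> bucket 4
736 -> bucket 6
242 -> bucket 2 (collision)
358 -> bucket 8
655 -> bucket 5 (collision)
203 -> bucket 3
Final buckets:
0: 50
1: _
2: 32 -> 482 -> 242
3: 203
4: 544
5: 505 -> 15 -> 655
6: 736
7: _
8: 358
9: _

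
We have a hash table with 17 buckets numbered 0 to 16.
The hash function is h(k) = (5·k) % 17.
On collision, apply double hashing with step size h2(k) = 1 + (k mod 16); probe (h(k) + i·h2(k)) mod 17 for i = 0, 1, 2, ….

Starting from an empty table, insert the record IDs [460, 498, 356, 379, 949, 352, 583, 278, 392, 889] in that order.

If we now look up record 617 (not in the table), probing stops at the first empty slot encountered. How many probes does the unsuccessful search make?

3

460: h=5 => slot 5
498: h=8 => slot 8
356: h=12 => slot 12
379: h=8, h2=12, probe 8,3 => slot 3
949: h=2 => slot 2
352: h=9 => slot 9
583: h=8, h2=8, probe 8,16 => slot 16
278: h=13 => slot 13
392: h=5, h2=9, probe 5,14 => slot 14
889: h=8, h2=10, probe 8,1 => slot 1
Table: [., 889, 949, 379, ., 460, ., ., 498, 352, ., ., 356, 278, 392, ., 583]
Lookup 617: h=8, h2=10, probe 8,1,11 → slot 11 empty, not found.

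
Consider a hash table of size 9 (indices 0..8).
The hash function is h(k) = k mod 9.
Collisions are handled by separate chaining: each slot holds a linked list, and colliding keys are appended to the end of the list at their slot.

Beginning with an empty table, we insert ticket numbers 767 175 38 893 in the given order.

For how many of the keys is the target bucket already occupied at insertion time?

Insert 767: h=2, bucket 2 empty → new chain.
Insert 175: h=4, bucket 4 empty → new chain.
Insert 38: h=2, bucket 2 nonempty → append to chain.
Insert 893: h=2, bucket 2 nonempty → append to chain.
Final buckets:
0: .
1: .
2: 767 -> 38 -> 893
3: .
4: 175
5: .
6: .
7: .
8: .

2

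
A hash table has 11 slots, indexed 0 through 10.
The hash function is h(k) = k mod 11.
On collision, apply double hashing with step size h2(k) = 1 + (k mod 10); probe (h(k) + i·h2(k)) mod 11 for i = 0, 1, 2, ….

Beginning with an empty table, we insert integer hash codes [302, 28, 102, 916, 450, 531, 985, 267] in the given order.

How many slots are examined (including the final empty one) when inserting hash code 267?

3

302 hashes to 5; slot 5 is free → place at 5.
28 hashes to 6; slot 6 is free → place at 6.
102 hashes to 3; slot 3 is free → place at 3.
916 hashes to 3, h2=7; 3 taken → place at 10.
450 hashes to 10, h2=1; 10 taken → place at 0.
531 hashes to 3, h2=2; 3,5 taken → place at 7.
985 hashes to 6, h2=6; 6 taken → place at 1.
267 hashes to 3, h2=8; 3,0 taken → place at 8.
Table: [450, 985, -, 102, -, 302, 28, 531, 267, -, 916]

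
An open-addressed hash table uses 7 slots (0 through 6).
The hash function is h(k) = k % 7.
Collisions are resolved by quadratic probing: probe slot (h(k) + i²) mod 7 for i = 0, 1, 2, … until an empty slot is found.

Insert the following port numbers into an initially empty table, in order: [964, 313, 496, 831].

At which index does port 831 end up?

2

964 hashes to 5; slot 5 is free -> place at 5.
313 hashes to 5; 5 taken -> place at 6.
496 hashes to 6; 6 taken -> place at 0.
831 hashes to 5; 5,6 taken -> place at 2.
Table: [496, ., 831, ., ., 964, 313]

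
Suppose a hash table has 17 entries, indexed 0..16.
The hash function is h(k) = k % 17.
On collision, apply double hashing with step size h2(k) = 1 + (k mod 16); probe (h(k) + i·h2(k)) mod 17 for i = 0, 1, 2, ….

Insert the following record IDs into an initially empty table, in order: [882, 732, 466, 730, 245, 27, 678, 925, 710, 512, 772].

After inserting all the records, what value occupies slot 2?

882: h=15 → slot 15
732: h=1 → slot 1
466: h=7 → slot 7
730: h=16 → slot 16
245: h=7, h2=6, probe 7,13 → slot 13
27: h=10 → slot 10
678: h=15, h2=7, probe 15,5 → slot 5
925: h=7, h2=14, probe 7,4 → slot 4
710: h=13, h2=7, probe 13,3 → slot 3
512: h=2 → slot 2
772: h=7, h2=5, probe 7,12 → slot 12
Table: [-, 732, 512, 710, 925, 678, -, 466, -, -, 27, -, 772, 245, -, 882, 730]

512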